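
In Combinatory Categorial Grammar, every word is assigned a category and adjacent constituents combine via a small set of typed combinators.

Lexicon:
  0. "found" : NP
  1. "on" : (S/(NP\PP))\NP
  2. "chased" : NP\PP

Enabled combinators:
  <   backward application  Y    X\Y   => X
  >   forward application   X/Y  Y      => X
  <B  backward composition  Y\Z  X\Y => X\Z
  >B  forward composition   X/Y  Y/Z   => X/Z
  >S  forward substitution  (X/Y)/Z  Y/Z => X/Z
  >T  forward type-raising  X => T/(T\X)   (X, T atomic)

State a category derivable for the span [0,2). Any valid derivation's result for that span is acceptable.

[0,3] S   >
  [0,2] S/(NP\PP)   <
    [0,1] "found" : NP
    [1,2] "on" : (S/(NP\PP))\NP
  [2,3] "chased" : NP\PP

S/(NP\PP)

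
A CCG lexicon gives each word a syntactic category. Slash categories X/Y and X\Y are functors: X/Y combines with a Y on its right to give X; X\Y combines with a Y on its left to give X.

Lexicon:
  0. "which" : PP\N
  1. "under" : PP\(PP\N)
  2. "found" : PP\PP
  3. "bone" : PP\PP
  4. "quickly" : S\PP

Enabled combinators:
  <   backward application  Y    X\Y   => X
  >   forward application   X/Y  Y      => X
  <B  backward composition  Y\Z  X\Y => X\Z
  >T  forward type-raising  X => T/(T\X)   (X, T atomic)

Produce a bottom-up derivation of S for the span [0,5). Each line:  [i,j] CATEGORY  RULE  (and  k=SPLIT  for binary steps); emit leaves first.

[0,1] PP\N  lex  "which"
[1,2] PP\(PP\N)  lex  "under"
[0,2] PP  <  k=1
[2,3] PP\PP  lex  "found"
[3,4] PP\PP  lex  "bone"
[4,5] S\PP  lex  "quickly"
[3,5] S\PP  <B  k=4
[2,5] S\PP  <B  k=3
[0,5] S  <  k=2

[0,5] S   <
  [0,2] PP   <
    [0,1] "which" : PP\N
    [1,2] "under" : PP\(PP\N)
  [2,5] S\PP   <B
    [2,3] "found" : PP\PP
    [3,5] S\PP   <B
      [3,4] "bone" : PP\PP
      [4,5] "quickly" : S\PP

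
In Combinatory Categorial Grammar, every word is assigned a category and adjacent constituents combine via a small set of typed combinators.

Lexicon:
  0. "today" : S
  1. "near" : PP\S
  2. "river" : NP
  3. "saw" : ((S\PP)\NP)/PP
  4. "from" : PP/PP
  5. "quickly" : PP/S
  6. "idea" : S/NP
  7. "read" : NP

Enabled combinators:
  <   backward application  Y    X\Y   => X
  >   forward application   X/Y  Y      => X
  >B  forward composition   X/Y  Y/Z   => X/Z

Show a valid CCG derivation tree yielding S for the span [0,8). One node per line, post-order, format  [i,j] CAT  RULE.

[0,8] S   <
  [0,2] PP   <
    [0,1] "today" : S
    [1,2] "near" : PP\S
  [2,8] S\PP   <
    [2,3] "river" : NP
    [3,8] (S\PP)\NP   >
      [3,4] "saw" : ((S\PP)\NP)/PP
      [4,8] PP   >
        [4,6] PP/S   >B
          [4,5] "from" : PP/PP
          [5,6] "quickly" : PP/S
        [6,8] S   >
          [6,7] "idea" : S/NP
          [7,8] "read" : NP

[0,1] S  lex  "today"
[1,2] PP\S  lex  "near"
[0,2] PP  <  k=1
[2,3] NP  lex  "river"
[3,4] ((S\PP)\NP)/PP  lex  "saw"
[4,5] PP/PP  lex  "from"
[5,6] PP/S  lex  "quickly"
[4,6] PP/S  >B  k=5
[6,7] S/NP  lex  "idea"
[7,8] NP  lex  "read"
[6,8] S  >  k=7
[4,8] PP  >  k=6
[3,8] (S\PP)\NP  >  k=4
[2,8] S\PP  <  k=3
[0,8] S  <  k=2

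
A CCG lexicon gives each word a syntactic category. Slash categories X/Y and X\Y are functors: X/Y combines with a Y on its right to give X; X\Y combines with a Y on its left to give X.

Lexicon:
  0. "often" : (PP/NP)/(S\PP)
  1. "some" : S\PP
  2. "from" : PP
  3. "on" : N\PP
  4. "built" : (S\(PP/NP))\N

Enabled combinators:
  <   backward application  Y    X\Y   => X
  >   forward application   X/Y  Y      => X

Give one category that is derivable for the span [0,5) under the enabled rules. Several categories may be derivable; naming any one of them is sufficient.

[0,5] S   <
  [0,2] PP/NP   >
    [0,1] "often" : (PP/NP)/(S\PP)
    [1,2] "some" : S\PP
  [2,5] S\(PP/NP)   <
    [2,4] N   <
      [2,3] "from" : PP
      [3,4] "on" : N\PP
    [4,5] "built" : (S\(PP/NP))\N

S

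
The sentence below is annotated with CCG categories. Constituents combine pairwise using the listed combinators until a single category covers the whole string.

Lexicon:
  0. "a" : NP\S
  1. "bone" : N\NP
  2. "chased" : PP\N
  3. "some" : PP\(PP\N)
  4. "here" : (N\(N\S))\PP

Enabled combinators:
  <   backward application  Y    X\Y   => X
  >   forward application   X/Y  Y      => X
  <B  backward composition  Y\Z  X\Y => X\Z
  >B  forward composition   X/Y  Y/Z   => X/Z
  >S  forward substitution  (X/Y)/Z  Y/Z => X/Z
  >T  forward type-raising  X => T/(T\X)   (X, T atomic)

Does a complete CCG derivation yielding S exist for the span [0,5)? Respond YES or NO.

NP\S N\NP PP\N PP\(PP\N) (N\(N\S))\PP
CKY chart[0,5] = {N, N/(N\N), NP/(NP\N), PP/(PP\N), S/(S\N)}; S ∉ chart

NO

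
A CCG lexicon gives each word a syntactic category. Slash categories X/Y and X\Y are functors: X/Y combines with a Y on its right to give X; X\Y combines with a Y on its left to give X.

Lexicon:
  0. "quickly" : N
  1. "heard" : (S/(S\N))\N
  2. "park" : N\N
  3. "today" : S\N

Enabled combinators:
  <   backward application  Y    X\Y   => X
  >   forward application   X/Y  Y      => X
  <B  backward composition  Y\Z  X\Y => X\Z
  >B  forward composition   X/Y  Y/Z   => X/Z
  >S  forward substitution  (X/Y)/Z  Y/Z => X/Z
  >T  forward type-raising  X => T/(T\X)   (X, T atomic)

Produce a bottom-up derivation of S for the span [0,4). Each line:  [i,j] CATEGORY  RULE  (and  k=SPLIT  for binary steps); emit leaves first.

[0,4] S   >
  [0,2] S/(S\N)   <
    [0,1] "quickly" : N
    [1,2] "heard" : (S/(S\N))\N
  [2,4] S\N   <B
    [2,3] "park" : N\N
    [3,4] "today" : S\N

[0,1] N  lex  "quickly"
[1,2] (S/(S\N))\N  lex  "heard"
[0,2] S/(S\N)  <  k=1
[2,3] N\N  lex  "park"
[3,4] S\N  lex  "today"
[2,4] S\N  <B  k=3
[0,4] S  >  k=2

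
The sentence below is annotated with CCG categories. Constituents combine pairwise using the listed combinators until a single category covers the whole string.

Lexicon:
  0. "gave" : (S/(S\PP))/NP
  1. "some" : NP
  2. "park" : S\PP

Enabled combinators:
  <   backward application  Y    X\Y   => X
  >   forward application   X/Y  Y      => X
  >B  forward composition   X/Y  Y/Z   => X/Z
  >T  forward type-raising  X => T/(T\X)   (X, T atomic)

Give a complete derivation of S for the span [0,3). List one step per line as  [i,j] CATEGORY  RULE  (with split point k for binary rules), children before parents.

[0,1] (S/(S\PP))/NP  lex  "gave"
[1,2] NP  lex  "some"
[0,2] S/(S\PP)  >  k=1
[2,3] S\PP  lex  "park"
[0,3] S  >  k=2

[0,3] S   >
  [0,2] S/(S\PP)   >
    [0,1] "gave" : (S/(S\PP))/NP
    [1,2] "some" : NP
  [2,3] "park" : S\PP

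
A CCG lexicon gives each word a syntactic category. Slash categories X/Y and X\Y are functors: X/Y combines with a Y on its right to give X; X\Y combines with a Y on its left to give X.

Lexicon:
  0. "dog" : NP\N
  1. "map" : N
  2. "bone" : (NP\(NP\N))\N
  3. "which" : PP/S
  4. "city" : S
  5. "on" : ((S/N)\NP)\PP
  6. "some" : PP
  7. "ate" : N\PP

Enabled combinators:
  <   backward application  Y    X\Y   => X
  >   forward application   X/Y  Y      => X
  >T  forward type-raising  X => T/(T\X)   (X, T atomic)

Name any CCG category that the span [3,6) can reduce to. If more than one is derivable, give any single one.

(S/N)\NP

[0,8] S   >
  [0,6] S/N   <
    [0,3] NP   <
      [0,1] "dog" : NP\N
      [1,3] NP\(NP\N)   <
        [1,2] "map" : N
        [2,3] "bone" : (NP\(NP\N))\N
    [3,6] (S/N)\NP   <
      [3,5] PP   >
        [3,4] "which" : PP/S
        [4,5] "city" : S
      [5,6] "on" : ((S/N)\NP)\PP
  [6,8] N   >
    [6,7] N/(N\PP)   >T
      [6,7] "some" : PP
    [7,8] "ate" : N\PP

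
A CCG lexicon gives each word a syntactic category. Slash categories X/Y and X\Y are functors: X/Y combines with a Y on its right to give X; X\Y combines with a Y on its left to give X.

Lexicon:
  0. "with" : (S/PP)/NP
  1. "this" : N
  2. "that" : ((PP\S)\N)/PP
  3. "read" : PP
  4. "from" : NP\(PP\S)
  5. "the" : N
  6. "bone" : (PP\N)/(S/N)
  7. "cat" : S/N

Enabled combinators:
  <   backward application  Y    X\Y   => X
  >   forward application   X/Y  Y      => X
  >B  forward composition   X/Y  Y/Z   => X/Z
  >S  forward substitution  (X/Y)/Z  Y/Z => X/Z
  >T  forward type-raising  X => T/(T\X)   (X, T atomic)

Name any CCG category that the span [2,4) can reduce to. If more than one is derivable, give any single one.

[0,8] S   >
  [0,5] S/PP   >
    [0,1] "with" : (S/PP)/NP
    [1,5] NP   <
      [1,4] PP\S   <
        [1,2] "this" : N
        [2,4] (PP\S)\N   >
          [2,3] "that" : ((PP\S)\N)/PP
          [3,4] "read" : PP
      [4,5] "from" : NP\(PP\S)
  [5,8] PP   <
    [5,6] "the" : N
    [6,8] PP\N   >
      [6,7] "bone" : (PP\N)/(S/N)
      [7,8] "cat" : S/N

(PP\S)\N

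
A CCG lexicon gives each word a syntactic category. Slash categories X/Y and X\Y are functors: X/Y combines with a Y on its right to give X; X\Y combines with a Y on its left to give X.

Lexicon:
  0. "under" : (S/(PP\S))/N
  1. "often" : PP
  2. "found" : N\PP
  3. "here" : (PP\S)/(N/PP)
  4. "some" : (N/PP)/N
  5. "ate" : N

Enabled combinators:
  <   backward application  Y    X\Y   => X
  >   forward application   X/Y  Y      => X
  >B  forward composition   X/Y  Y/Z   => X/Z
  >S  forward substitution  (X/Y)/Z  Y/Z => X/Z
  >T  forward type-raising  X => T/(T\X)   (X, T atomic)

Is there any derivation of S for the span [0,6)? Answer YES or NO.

[0,6] S   >
  [0,3] S/(PP\S)   >
    [0,1] "under" : (S/(PP\S))/N
    [1,3] N   >
      [1,2] N/(N\PP)   >T
        [1,2] "often" : PP
      [2,3] "found" : N\PP
  [3,6] PP\S   >
    [3,4] "here" : (PP\S)/(N/PP)
    [4,6] N/PP   >
      [4,5] "some" : (N/PP)/N
      [5,6] "ate" : N

YES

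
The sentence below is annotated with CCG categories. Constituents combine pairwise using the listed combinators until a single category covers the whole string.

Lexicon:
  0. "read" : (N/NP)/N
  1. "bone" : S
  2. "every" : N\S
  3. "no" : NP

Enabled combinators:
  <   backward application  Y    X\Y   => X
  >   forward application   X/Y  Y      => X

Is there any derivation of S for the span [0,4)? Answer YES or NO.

NO

(N/NP)/N S N\S NP
CKY chart[0,4] = {N}; S ∉ chart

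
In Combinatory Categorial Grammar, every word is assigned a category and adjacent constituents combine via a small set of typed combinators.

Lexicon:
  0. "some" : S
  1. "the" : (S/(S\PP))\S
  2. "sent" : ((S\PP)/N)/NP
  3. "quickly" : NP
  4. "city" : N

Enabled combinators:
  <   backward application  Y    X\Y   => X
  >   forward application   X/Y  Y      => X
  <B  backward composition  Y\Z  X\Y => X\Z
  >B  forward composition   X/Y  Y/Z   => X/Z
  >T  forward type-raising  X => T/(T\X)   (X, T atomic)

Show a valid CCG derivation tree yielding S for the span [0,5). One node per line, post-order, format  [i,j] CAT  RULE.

[0,1] S  lex  "some"
[1,2] (S/(S\PP))\S  lex  "the"
[0,2] S/(S\PP)  <  k=1
[2,3] ((S\PP)/N)/NP  lex  "sent"
[3,4] NP  lex  "quickly"
[2,4] (S\PP)/N  >  k=3
[4,5] N  lex  "city"
[2,5] S\PP  >  k=4
[0,5] S  >  k=2

[0,5] S   >
  [0,2] S/(S\PP)   <
    [0,1] "some" : S
    [1,2] "the" : (S/(S\PP))\S
  [2,5] S\PP   >
    [2,4] (S\PP)/N   >
      [2,3] "sent" : ((S\PP)/N)/NP
      [3,4] "quickly" : NP
    [4,5] "city" : N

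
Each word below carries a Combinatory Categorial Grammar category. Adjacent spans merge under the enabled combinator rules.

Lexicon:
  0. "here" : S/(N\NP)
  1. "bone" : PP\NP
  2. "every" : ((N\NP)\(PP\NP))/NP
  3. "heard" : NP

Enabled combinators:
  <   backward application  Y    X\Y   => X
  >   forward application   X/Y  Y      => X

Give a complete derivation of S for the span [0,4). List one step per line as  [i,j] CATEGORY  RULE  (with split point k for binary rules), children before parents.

[0,4] S   >
  [0,1] "here" : S/(N\NP)
  [1,4] N\NP   <
    [1,2] "bone" : PP\NP
    [2,4] (N\NP)\(PP\NP)   >
      [2,3] "every" : ((N\NP)\(PP\NP))/NP
      [3,4] "heard" : NP

[0,1] S/(N\NP)  lex  "here"
[1,2] PP\NP  lex  "bone"
[2,3] ((N\NP)\(PP\NP))/NP  lex  "every"
[3,4] NP  lex  "heard"
[2,4] (N\NP)\(PP\NP)  >  k=3
[1,4] N\NP  <  k=2
[0,4] S  >  k=1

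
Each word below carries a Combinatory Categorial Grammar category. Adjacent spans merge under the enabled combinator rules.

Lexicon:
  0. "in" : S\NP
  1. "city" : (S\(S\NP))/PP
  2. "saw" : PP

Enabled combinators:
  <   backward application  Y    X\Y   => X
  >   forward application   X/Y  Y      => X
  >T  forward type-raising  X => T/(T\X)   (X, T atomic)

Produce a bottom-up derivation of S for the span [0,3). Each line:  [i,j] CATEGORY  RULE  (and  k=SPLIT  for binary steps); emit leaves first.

[0,1] S\NP  lex  "in"
[1,2] (S\(S\NP))/PP  lex  "city"
[2,3] PP  lex  "saw"
[1,3] S\(S\NP)  >  k=2
[0,3] S  <  k=1

[0,3] S   <
  [0,1] "in" : S\NP
  [1,3] S\(S\NP)   >
    [1,2] "city" : (S\(S\NP))/PP
    [2,3] "saw" : PP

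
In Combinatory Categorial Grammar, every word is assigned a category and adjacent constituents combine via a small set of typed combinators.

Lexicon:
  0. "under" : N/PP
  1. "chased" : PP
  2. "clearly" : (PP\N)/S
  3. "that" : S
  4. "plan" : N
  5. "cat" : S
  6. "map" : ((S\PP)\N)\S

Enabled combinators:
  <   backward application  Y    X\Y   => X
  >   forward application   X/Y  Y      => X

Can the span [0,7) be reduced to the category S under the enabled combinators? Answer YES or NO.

[0,7] S   <
  [0,4] PP   <
    [0,2] N   >
      [0,1] "under" : N/PP
      [1,2] "chased" : PP
    [2,4] PP\N   >
      [2,3] "clearly" : (PP\N)/S
      [3,4] "that" : S
  [4,7] S\PP   <
    [4,5] "plan" : N
    [5,7] (S\PP)\N   <
      [5,6] "cat" : S
      [6,7] "map" : ((S\PP)\N)\S

YES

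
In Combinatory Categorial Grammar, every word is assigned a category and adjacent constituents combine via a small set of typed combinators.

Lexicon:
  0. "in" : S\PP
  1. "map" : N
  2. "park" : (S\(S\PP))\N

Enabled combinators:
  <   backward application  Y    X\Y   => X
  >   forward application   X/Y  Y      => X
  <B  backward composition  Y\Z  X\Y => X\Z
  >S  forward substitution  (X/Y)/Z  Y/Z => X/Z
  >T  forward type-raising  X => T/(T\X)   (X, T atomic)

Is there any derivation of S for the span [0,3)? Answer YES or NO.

YES

[0,3] S   <
  [0,1] "in" : S\PP
  [1,3] S\(S\PP)   <
    [1,2] "map" : N
    [2,3] "park" : (S\(S\PP))\N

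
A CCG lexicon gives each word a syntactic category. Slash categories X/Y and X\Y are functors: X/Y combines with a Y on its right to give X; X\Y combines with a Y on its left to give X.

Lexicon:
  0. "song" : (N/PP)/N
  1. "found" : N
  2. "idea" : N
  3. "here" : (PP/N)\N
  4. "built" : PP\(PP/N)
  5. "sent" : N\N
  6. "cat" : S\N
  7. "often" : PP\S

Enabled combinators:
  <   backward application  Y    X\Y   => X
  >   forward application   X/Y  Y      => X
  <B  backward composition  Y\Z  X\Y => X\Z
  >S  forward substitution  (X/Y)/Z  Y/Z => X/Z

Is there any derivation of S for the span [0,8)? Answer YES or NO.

(N/PP)/N N N (PP/N)\N PP\(PP/N) N\N S\N PP\S
CKY chart[0,8] = {PP}; S ∉ chart

NO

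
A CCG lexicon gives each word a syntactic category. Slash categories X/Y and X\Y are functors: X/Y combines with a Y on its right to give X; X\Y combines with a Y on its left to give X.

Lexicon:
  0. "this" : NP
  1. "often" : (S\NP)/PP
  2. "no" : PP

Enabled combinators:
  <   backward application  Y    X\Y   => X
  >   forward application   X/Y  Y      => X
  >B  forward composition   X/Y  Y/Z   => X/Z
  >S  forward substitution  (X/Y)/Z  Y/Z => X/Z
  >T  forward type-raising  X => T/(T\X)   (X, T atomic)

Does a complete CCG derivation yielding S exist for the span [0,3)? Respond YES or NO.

[0,3] S   <
  [0,1] "this" : NP
  [1,3] S\NP   >
    [1,2] "often" : (S\NP)/PP
    [2,3] "no" : PP

YES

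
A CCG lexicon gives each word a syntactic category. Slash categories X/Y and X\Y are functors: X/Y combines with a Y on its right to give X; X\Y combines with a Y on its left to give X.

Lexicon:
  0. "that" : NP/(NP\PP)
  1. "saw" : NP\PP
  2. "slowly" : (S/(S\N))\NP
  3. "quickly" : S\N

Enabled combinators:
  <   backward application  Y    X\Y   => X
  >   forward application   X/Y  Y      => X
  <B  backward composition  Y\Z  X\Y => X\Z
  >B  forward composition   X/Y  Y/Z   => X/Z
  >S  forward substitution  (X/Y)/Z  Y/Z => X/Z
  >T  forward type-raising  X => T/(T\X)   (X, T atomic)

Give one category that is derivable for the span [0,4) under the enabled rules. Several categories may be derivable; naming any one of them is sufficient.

S

[0,4] S   >
  [0,3] S/(S\N)   <
    [0,2] NP   >
      [0,1] "that" : NP/(NP\PP)
      [1,2] "saw" : NP\PP
    [2,3] "slowly" : (S/(S\N))\NP
  [3,4] "quickly" : S\N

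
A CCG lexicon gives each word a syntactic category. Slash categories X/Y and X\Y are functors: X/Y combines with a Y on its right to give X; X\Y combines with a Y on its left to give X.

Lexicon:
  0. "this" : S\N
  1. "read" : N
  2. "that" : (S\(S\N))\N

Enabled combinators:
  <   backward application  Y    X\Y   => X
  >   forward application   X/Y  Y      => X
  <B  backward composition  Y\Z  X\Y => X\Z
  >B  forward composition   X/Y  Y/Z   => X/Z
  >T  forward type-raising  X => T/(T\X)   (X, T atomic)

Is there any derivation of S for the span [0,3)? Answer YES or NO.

[0,3] S   <
  [0,1] "this" : S\N
  [1,3] S\(S\N)   <
    [1,2] "read" : N
    [2,3] "that" : (S\(S\N))\N

YES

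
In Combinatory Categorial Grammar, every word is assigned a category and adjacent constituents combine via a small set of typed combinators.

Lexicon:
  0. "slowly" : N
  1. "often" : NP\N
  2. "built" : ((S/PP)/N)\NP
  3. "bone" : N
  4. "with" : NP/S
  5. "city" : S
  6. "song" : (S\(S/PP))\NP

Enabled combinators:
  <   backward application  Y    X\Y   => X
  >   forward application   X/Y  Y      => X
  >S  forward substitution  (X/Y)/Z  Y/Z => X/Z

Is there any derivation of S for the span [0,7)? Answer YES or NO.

[0,7] S   <
  [0,4] S/PP   >
    [0,3] (S/PP)/N   <
      [0,2] NP   <
        [0,1] "slowly" : N
        [1,2] "often" : NP\N
      [2,3] "built" : ((S/PP)/N)\NP
    [3,4] "bone" : N
  [4,7] S\(S/PP)   <
    [4,6] NP   >
      [4,5] "with" : NP/S
      [5,6] "city" : S
    [6,7] "song" : (S\(S/PP))\NP

YES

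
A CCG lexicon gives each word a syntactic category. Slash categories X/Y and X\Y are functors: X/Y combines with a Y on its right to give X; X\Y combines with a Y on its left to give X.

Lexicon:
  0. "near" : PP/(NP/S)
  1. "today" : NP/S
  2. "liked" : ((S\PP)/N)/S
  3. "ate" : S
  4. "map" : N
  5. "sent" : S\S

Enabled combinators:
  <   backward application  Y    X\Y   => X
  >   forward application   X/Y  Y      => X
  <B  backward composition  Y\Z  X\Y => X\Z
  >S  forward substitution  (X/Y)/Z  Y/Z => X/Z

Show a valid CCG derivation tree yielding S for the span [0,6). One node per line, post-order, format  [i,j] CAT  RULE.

[0,6] S   <
  [0,2] PP   >
    [0,1] "near" : PP/(NP/S)
    [1,2] "today" : NP/S
  [2,6] S\PP   <B
    [2,5] S\PP   >
      [2,4] (S\PP)/N   >
        [2,3] "liked" : ((S\PP)/N)/S
        [3,4] "ate" : S
      [4,5] "map" : N
    [5,6] "sent" : S\S

[0,1] PP/(NP/S)  lex  "near"
[1,2] NP/S  lex  "today"
[0,2] PP  >  k=1
[2,3] ((S\PP)/N)/S  lex  "liked"
[3,4] S  lex  "ate"
[2,4] (S\PP)/N  >  k=3
[4,5] N  lex  "map"
[2,5] S\PP  >  k=4
[5,6] S\S  lex  "sent"
[2,6] S\PP  <B  k=5
[0,6] S  <  k=2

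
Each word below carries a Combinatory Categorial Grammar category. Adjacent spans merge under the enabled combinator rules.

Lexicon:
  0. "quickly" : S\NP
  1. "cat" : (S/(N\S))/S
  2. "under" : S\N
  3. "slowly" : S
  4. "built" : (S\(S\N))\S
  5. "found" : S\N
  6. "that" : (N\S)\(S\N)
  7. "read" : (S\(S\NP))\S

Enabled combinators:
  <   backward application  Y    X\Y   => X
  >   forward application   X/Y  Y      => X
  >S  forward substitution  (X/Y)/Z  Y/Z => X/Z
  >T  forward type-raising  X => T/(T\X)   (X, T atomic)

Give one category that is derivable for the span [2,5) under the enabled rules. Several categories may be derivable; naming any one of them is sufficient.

S

[0,8] S   <
  [0,1] "quickly" : S\NP
  [1,8] S\(S\NP)   <
    [1,7] S   >
      [1,5] S/(N\S)   >
        [1,2] "cat" : (S/(N\S))/S
        [2,5] S   <
          [2,3] "under" : S\N
          [3,5] S\(S\N)   <
            [3,4] "slowly" : S
            [4,5] "built" : (S\(S\N))\S
      [5,7] N\S   <
        [5,6] "found" : S\N
        [6,7] "that" : (N\S)\(S\N)
    [7,8] "read" : (S\(S\NP))\S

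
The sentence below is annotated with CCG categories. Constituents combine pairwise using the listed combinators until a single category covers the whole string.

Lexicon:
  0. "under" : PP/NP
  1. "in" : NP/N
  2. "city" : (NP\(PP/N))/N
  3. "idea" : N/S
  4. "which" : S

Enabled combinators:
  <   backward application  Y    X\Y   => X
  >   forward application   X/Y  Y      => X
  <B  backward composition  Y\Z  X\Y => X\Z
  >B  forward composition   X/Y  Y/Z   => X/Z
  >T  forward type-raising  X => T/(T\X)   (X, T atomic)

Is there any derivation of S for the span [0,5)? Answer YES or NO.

PP/NP NP/N (NP\(PP/N))/N N/S S
CKY chart[0,5] = {N/(N\NP), NP, NP/(NP\NP), PP/(PP\NP), S/(S\NP)}; S ∉ chart

NO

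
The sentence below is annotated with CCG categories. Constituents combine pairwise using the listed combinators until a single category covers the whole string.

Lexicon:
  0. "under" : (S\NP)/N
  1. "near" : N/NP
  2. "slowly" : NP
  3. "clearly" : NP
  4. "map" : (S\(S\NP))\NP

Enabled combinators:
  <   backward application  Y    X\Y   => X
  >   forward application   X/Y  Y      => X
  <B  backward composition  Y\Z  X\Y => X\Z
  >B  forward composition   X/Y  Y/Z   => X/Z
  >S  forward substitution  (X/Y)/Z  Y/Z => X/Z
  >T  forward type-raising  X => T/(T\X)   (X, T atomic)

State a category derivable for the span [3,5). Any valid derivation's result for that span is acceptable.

S\(S\NP)

[0,5] S   <
  [0,3] S\NP   >
    [0,1] "under" : (S\NP)/N
    [1,3] N   >
      [1,2] "near" : N/NP
      [2,3] "slowly" : NP
  [3,5] S\(S\NP)   <
    [3,4] "clearly" : NP
    [4,5] "map" : (S\(S\NP))\NP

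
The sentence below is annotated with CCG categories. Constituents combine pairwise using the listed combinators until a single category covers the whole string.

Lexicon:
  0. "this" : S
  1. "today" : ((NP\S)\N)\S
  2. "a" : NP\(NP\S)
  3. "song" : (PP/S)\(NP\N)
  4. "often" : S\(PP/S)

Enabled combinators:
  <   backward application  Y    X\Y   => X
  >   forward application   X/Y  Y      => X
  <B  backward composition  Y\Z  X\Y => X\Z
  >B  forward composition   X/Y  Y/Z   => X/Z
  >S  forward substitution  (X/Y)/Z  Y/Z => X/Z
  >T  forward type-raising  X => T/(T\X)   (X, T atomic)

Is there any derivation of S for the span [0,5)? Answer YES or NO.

YES

[0,5] S   <
  [0,4] PP/S   <
    [0,3] NP\N   <B
      [0,2] (NP\S)\N   <
        [0,1] "this" : S
        [1,2] "today" : ((NP\S)\N)\S
      [2,3] "a" : NP\(NP\S)
    [3,4] "song" : (PP/S)\(NP\N)
  [4,5] "often" : S\(PP/S)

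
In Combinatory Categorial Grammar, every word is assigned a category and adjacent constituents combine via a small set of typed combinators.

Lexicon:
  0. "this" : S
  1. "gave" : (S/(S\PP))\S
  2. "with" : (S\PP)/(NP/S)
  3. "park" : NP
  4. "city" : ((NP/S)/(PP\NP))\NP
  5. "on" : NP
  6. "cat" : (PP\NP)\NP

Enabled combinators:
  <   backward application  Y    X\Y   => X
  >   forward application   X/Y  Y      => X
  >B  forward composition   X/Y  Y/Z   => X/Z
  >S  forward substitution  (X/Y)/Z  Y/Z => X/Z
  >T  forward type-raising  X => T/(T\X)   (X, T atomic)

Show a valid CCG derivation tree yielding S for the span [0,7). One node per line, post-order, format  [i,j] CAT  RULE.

[0,7] S   >
  [0,2] S/(S\PP)   <
    [0,1] "this" : S
    [1,2] "gave" : (S/(S\PP))\S
  [2,7] S\PP   >
    [2,3] "with" : (S\PP)/(NP/S)
    [3,7] NP/S   >
      [3,5] (NP/S)/(PP\NP)   <
        [3,4] "park" : NP
        [4,5] "city" : ((NP/S)/(PP\NP))\NP
      [5,7] PP\NP   <
        [5,6] "on" : NP
        [6,7] "cat" : (PP\NP)\NP

[0,1] S  lex  "this"
[1,2] (S/(S\PP))\S  lex  "gave"
[0,2] S/(S\PP)  <  k=1
[2,3] (S\PP)/(NP/S)  lex  "with"
[3,4] NP  lex  "park"
[4,5] ((NP/S)/(PP\NP))\NP  lex  "city"
[3,5] (NP/S)/(PP\NP)  <  k=4
[5,6] NP  lex  "on"
[6,7] (PP\NP)\NP  lex  "cat"
[5,7] PP\NP  <  k=6
[3,7] NP/S  >  k=5
[2,7] S\PP  >  k=3
[0,7] S  >  k=2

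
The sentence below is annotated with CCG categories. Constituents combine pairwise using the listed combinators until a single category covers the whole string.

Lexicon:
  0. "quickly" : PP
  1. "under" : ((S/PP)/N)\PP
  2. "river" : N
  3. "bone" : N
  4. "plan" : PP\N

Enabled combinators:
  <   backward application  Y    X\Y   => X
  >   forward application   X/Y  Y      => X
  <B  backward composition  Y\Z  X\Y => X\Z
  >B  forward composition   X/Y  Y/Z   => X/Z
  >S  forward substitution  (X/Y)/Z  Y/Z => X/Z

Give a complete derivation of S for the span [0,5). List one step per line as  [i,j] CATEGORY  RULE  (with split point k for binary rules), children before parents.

[0,5] S   >
  [0,3] S/PP   >
    [0,2] (S/PP)/N   <
      [0,1] "quickly" : PP
      [1,2] "under" : ((S/PP)/N)\PP
    [2,3] "river" : N
  [3,5] PP   <
    [3,4] "bone" : N
    [4,5] "plan" : PP\N

[0,1] PP  lex  "quickly"
[1,2] ((S/PP)/N)\PP  lex  "under"
[0,2] (S/PP)/N  <  k=1
[2,3] N  lex  "river"
[0,3] S/PP  >  k=2
[3,4] N  lex  "bone"
[4,5] PP\N  lex  "plan"
[3,5] PP  <  k=4
[0,5] S  >  k=3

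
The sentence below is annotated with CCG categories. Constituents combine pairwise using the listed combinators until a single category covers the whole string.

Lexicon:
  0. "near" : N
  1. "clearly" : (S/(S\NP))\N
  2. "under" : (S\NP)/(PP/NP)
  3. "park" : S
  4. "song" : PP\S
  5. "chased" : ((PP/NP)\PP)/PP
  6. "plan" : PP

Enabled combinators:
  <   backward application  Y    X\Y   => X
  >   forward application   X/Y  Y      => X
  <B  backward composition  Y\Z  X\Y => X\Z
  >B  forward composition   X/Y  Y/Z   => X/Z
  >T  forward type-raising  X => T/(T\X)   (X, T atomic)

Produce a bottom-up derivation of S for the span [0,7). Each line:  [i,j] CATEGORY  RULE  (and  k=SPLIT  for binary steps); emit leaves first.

[0,7] S   >
  [0,2] S/(S\NP)   <
    [0,1] "near" : N
    [1,2] "clearly" : (S/(S\NP))\N
  [2,7] S\NP   >
    [2,3] "under" : (S\NP)/(PP/NP)
    [3,7] PP/NP   <
      [3,5] PP   <
        [3,4] "park" : S
        [4,5] "song" : PP\S
      [5,7] (PP/NP)\PP   >
        [5,6] "chased" : ((PP/NP)\PP)/PP
        [6,7] "plan" : PP

[0,1] N  lex  "near"
[1,2] (S/(S\NP))\N  lex  "clearly"
[0,2] S/(S\NP)  <  k=1
[2,3] (S\NP)/(PP/NP)  lex  "under"
[3,4] S  lex  "park"
[4,5] PP\S  lex  "song"
[3,5] PP  <  k=4
[5,6] ((PP/NP)\PP)/PP  lex  "chased"
[6,7] PP  lex  "plan"
[5,7] (PP/NP)\PP  >  k=6
[3,7] PP/NP  <  k=5
[2,7] S\NP  >  k=3
[0,7] S  >  k=2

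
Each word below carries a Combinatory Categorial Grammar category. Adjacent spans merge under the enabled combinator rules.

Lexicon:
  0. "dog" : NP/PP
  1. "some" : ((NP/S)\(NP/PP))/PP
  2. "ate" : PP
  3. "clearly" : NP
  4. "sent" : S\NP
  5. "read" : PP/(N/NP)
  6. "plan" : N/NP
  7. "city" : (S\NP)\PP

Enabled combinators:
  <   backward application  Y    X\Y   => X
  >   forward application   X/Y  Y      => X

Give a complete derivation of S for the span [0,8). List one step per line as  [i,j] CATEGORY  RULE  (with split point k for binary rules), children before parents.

[0,8] S   <
  [0,5] NP   >
    [0,3] NP/S   <
      [0,1] "dog" : NP/PP
      [1,3] (NP/S)\(NP/PP)   >
        [1,2] "some" : ((NP/S)\(NP/PP))/PP
        [2,3] "ate" : PP
    [3,5] S   <
      [3,4] "clearly" : NP
      [4,5] "sent" : S\NP
  [5,8] S\NP   <
    [5,7] PP   >
      [5,6] "read" : PP/(N/NP)
      [6,7] "plan" : N/NP
    [7,8] "city" : (S\NP)\PP

[0,1] NP/PP  lex  "dog"
[1,2] ((NP/S)\(NP/PP))/PP  lex  "some"
[2,3] PP  lex  "ate"
[1,3] (NP/S)\(NP/PP)  >  k=2
[0,3] NP/S  <  k=1
[3,4] NP  lex  "clearly"
[4,5] S\NP  lex  "sent"
[3,5] S  <  k=4
[0,5] NP  >  k=3
[5,6] PP/(N/NP)  lex  "read"
[6,7] N/NP  lex  "plan"
[5,7] PP  >  k=6
[7,8] (S\NP)\PP  lex  "city"
[5,8] S\NP  <  k=7
[0,8] S  <  k=5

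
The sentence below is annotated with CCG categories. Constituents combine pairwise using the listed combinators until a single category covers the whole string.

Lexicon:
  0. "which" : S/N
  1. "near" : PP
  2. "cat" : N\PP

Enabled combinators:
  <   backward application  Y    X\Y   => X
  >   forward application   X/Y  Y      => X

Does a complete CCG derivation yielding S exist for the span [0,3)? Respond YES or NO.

[0,3] S   >
  [0,1] "which" : S/N
  [1,3] N   <
    [1,2] "near" : PP
    [2,3] "cat" : N\PP

YES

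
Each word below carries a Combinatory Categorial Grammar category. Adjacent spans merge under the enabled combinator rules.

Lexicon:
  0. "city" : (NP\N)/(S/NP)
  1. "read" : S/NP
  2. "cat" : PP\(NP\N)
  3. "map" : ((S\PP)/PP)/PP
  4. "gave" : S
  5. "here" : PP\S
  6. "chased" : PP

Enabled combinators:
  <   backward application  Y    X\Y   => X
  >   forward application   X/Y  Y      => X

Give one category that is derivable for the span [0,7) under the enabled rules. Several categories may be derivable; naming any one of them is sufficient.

S

[0,7] S   <
  [0,3] PP   <
    [0,2] NP\N   >
      [0,1] "city" : (NP\N)/(S/NP)
      [1,2] "read" : S/NP
    [2,3] "cat" : PP\(NP\N)
  [3,7] S\PP   >
    [3,6] (S\PP)/PP   >
      [3,4] "map" : ((S\PP)/PP)/PP
      [4,6] PP   <
        [4,5] "gave" : S
        [5,6] "here" : PP\S
    [6,7] "chased" : PP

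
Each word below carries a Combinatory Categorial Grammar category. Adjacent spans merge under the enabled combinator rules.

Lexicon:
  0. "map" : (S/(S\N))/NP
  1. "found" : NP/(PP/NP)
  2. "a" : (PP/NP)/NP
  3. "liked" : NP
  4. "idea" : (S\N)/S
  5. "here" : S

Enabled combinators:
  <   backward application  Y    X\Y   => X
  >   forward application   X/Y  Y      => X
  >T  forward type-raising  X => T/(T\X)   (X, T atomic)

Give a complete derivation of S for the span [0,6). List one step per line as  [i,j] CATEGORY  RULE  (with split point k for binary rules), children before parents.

[0,6] S   >
  [0,4] S/(S\N)   >
    [0,1] "map" : (S/(S\N))/NP
    [1,4] NP   >
      [1,2] "found" : NP/(PP/NP)
      [2,4] PP/NP   >
        [2,3] "a" : (PP/NP)/NP
        [3,4] "liked" : NP
  [4,6] S\N   >
    [4,5] "idea" : (S\N)/S
    [5,6] "here" : S

[0,1] (S/(S\N))/NP  lex  "map"
[1,2] NP/(PP/NP)  lex  "found"
[2,3] (PP/NP)/NP  lex  "a"
[3,4] NP  lex  "liked"
[2,4] PP/NP  >  k=3
[1,4] NP  >  k=2
[0,4] S/(S\N)  >  k=1
[4,5] (S\N)/S  lex  "idea"
[5,6] S  lex  "here"
[4,6] S\N  >  k=5
[0,6] S  >  k=4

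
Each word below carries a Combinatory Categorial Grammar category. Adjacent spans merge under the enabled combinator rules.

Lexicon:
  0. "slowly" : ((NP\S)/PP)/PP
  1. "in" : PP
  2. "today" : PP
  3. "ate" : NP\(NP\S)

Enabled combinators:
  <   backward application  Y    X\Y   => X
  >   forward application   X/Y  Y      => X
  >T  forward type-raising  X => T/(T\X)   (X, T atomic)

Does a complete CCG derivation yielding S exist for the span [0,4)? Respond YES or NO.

NO

((NP\S)/PP)/PP PP PP NP\(NP\S)
CKY chart[0,4] = {N/(N\NP), NP, NP/(NP\NP), PP/(PP\NP), S/(S\NP)}; S ∉ chart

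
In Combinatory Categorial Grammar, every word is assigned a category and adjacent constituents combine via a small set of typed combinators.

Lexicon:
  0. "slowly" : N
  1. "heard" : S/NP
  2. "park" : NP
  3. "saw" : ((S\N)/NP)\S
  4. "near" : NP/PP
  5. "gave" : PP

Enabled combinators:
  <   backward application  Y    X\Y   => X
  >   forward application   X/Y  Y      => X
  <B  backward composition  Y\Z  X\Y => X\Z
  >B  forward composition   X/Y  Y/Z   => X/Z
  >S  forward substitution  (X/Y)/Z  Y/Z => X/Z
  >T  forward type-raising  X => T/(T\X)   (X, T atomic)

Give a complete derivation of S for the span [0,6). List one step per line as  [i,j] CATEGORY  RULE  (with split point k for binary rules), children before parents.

[0,1] N  lex  "slowly"
[0,1] S/(S\N)  >T
[1,2] S/NP  lex  "heard"
[2,3] NP  lex  "park"
[1,3] S  >  k=2
[3,4] ((S\N)/NP)\S  lex  "saw"
[1,4] (S\N)/NP  <  k=3
[4,5] NP/PP  lex  "near"
[5,6] PP  lex  "gave"
[4,6] NP  >  k=5
[1,6] S\N  >  k=4
[0,6] S  >  k=1

[0,6] S   >
  [0,1] S/(S\N)   >T
    [0,1] "slowly" : N
  [1,6] S\N   >
    [1,4] (S\N)/NP   <
      [1,3] S   >
        [1,2] "heard" : S/NP
        [2,3] "park" : NP
      [3,4] "saw" : ((S\N)/NP)\S
    [4,6] NP   >
      [4,5] "near" : NP/PP
      [5,6] "gave" : PP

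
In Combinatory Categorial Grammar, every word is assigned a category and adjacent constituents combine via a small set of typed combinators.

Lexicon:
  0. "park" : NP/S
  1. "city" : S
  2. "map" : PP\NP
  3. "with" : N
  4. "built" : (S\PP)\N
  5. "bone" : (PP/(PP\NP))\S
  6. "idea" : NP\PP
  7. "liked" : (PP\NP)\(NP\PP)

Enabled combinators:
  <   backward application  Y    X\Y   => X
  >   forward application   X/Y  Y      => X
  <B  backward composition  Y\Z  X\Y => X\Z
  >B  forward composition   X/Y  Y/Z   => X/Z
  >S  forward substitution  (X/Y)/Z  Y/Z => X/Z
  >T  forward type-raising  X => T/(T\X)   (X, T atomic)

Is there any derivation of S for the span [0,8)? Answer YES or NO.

NP/S S PP\NP N (S\PP)\N (PP/(PP\NP))\S NP\PP (PP\NP)\(NP\PP)
CKY chart[0,8] = {N/(N\PP), NP/(NP\PP), PP, PP/(PP\PP), S/(S\PP)}; S ∉ chart

NO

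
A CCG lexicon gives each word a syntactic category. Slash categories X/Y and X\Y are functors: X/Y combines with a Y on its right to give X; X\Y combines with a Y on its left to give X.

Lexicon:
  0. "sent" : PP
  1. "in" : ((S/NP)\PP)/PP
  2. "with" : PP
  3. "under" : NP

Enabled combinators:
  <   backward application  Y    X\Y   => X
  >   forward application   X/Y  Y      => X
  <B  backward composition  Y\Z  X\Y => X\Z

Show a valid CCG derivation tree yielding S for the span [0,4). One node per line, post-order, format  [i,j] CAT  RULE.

[0,4] S   >
  [0,3] S/NP   <
    [0,1] "sent" : PP
    [1,3] (S/NP)\PP   >
      [1,2] "in" : ((S/NP)\PP)/PP
      [2,3] "with" : PP
  [3,4] "under" : NP

[0,1] PP  lex  "sent"
[1,2] ((S/NP)\PP)/PP  lex  "in"
[2,3] PP  lex  "with"
[1,3] (S/NP)\PP  >  k=2
[0,3] S/NP  <  k=1
[3,4] NP  lex  "under"
[0,4] S  >  k=3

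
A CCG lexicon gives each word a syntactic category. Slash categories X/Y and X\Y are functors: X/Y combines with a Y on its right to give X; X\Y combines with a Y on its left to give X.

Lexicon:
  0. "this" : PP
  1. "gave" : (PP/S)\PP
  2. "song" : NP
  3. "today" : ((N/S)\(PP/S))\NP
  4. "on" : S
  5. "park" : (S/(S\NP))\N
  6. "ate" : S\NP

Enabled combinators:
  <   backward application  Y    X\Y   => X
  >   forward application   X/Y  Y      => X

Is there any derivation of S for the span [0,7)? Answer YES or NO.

YES

[0,7] S   >
  [0,6] S/(S\NP)   <
    [0,5] N   >
      [0,4] N/S   <
        [0,2] PP/S   <
          [0,1] "this" : PP
          [1,2] "gave" : (PP/S)\PP
        [2,4] (N/S)\(PP/S)   <
          [2,3] "song" : NP
          [3,4] "today" : ((N/S)\(PP/S))\NP
      [4,5] "on" : S
    [5,6] "park" : (S/(S\NP))\N
  [6,7] "ate" : S\NP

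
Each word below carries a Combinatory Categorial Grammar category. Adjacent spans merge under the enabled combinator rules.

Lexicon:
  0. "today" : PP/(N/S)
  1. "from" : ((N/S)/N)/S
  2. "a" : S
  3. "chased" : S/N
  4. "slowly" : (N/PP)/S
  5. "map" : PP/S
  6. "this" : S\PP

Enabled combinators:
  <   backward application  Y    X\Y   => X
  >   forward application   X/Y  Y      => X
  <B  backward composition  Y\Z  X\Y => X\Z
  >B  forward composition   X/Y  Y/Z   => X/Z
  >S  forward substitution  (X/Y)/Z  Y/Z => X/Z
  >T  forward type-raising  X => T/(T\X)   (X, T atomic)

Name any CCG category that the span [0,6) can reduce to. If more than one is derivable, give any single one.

PP

[0,7] S   <
  [0,6] PP   >
    [0,1] "today" : PP/(N/S)
    [1,6] N/S   >B
      [1,4] N/N   >S
        [1,3] (N/S)/N   >
          [1,2] "from" : ((N/S)/N)/S
          [2,3] "a" : S
        [3,4] "chased" : S/N
      [4,6] N/S   >S
        [4,5] "slowly" : (N/PP)/S
        [5,6] "map" : PP/S
  [6,7] "this" : S\PP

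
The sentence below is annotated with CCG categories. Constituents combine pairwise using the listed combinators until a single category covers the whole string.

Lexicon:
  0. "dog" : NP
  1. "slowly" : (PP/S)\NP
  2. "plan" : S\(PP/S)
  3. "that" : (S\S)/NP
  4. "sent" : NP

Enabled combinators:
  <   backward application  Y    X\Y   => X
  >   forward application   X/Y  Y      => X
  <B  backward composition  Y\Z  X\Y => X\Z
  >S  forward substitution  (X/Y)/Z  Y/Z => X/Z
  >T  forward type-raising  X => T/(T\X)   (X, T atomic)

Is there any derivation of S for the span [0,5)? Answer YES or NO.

YES

[0,5] S   >
  [0,1] S/(S\NP)   >T
    [0,1] "dog" : NP
  [1,5] S\NP   <B
    [1,3] S\NP   <B
      [1,2] "slowly" : (PP/S)\NP
      [2,3] "plan" : S\(PP/S)
    [3,5] S\S   >
      [3,4] "that" : (S\S)/NP
      [4,5] "sent" : NP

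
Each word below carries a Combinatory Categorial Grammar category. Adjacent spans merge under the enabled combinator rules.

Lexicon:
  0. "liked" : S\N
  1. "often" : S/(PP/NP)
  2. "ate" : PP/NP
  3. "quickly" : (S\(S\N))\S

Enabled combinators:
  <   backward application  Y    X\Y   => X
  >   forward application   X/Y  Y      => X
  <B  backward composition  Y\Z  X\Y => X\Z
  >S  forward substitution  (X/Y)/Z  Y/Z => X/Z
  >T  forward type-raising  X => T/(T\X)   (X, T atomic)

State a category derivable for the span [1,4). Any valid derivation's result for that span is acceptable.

S\(S\N)

[0,4] S   <
  [0,1] "liked" : S\N
  [1,4] S\(S\N)   <
    [1,3] S   >
      [1,2] "often" : S/(PP/NP)
      [2,3] "ate" : PP/NP
    [3,4] "quickly" : (S\(S\N))\S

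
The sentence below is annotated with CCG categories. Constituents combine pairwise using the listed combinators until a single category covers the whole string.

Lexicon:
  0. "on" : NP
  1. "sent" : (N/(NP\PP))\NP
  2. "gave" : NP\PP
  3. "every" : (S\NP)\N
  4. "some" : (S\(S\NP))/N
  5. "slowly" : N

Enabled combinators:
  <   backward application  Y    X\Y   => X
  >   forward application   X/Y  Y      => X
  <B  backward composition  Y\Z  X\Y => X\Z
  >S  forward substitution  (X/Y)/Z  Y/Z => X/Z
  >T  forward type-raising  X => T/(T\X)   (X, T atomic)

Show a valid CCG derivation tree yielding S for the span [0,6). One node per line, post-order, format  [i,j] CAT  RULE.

[0,6] S   <
  [0,3] N   >
    [0,2] N/(NP\PP)   <
      [0,1] "on" : NP
      [1,2] "sent" : (N/(NP\PP))\NP
    [2,3] "gave" : NP\PP
  [3,6] S\N   <B
    [3,4] "every" : (S\NP)\N
    [4,6] S\(S\NP)   >
      [4,5] "some" : (S\(S\NP))/N
      [5,6] "slowly" : N

[0,1] NP  lex  "on"
[1,2] (N/(NP\PP))\NP  lex  "sent"
[0,2] N/(NP\PP)  <  k=1
[2,3] NP\PP  lex  "gave"
[0,3] N  >  k=2
[3,4] (S\NP)\N  lex  "every"
[4,5] (S\(S\NP))/N  lex  "some"
[5,6] N  lex  "slowly"
[4,6] S\(S\NP)  >  k=5
[3,6] S\N  <B  k=4
[0,6] S  <  k=3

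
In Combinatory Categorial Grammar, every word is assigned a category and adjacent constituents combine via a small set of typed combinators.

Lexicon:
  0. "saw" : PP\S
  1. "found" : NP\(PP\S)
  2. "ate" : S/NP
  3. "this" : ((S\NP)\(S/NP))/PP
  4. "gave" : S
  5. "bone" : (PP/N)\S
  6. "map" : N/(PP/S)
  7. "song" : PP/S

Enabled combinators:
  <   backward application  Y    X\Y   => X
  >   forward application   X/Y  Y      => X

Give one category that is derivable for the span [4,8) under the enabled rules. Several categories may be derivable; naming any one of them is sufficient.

[0,8] S   <
  [0,2] NP   <
    [0,1] "saw" : PP\S
    [1,2] "found" : NP\(PP\S)
  [2,8] S\NP   <
    [2,3] "ate" : S/NP
    [3,8] (S\NP)\(S/NP)   >
      [3,4] "this" : ((S\NP)\(S/NP))/PP
      [4,8] PP   >
        [4,6] PP/N   <
          [4,5] "gave" : S
          [5,6] "bone" : (PP/N)\S
        [6,8] N   >
          [6,7] "map" : N/(PP/S)
          [7,8] "song" : PP/S

PP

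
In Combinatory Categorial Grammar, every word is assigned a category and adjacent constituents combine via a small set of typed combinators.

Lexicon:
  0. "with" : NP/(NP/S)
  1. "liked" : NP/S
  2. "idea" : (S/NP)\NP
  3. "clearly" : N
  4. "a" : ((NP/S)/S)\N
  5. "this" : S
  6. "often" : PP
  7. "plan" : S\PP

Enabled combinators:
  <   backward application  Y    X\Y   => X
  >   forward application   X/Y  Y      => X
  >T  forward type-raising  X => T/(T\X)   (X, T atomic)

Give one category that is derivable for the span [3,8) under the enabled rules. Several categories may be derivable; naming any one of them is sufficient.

[0,8] S   >
  [0,3] S/NP   <
    [0,2] NP   >
      [0,1] "with" : NP/(NP/S)
      [1,2] "liked" : NP/S
    [2,3] "idea" : (S/NP)\NP
  [3,8] NP   >
    [3,6] NP/S   >
      [3,5] (NP/S)/S   <
        [3,4] "clearly" : N
        [4,5] "a" : ((NP/S)/S)\N
      [5,6] "this" : S
    [6,8] S   <
      [6,7] "often" : PP
      [7,8] "plan" : S\PP

NP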